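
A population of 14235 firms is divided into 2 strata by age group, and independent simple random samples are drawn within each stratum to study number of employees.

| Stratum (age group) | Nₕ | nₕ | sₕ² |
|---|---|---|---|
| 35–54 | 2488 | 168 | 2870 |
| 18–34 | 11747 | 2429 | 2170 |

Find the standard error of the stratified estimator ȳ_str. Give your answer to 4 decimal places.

Var(ȳ_str) = Σₕ Wₕ²(1 − fₕ)sₕ²/nₕ with Wₕ = Nₕ/N, N = 14235.
35–54: Wₕ = 0.17478047; term = 0.17478047²·(1 − 0.06752412)·2870/168 = 0.48662681.
18–34: Wₕ = 0.82521953; term = 0.82521953²·(1 − 0.20677620)·2170/2429 = 0.48257737.
Sum = 0.96920418.
SE = √(0.96920418) = 0.9845.

0.9845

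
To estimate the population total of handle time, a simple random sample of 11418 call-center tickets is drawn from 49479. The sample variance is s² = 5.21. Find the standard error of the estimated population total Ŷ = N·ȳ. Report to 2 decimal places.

926.99

Var(Ŷ) = N²·Var(ȳ) = N²·(1 − n/N)·s²/n.
f = 11418/49479 = 0.23076457; Var(ȳ) = 0.76923543·5.21/11418 = 3.5099988 × 10^-4.
Var(Ŷ) = 49479² · (3.5099988 × 10^-4) = 859307.88.
SE(Ŷ) = √(859307.88) = 926.99.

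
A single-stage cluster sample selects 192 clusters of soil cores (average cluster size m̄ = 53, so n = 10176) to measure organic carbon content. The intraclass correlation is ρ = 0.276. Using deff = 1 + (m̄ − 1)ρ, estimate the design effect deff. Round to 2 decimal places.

15.35

deff = 1 + (53 − 1)·0.276 = 1 + 14.352 = 15.352.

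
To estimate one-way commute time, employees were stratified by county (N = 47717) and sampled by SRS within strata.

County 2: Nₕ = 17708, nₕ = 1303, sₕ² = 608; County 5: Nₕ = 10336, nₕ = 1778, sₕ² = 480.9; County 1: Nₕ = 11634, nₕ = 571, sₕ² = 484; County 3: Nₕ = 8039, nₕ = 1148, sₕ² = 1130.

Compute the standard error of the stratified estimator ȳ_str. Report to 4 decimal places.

Var(ȳ_str) = Σₕ Wₕ²(1 − fₕ)sₕ²/nₕ with Wₕ = Nₕ/N, N = 47717.
County 2: Wₕ = 0.37110464; term = 0.37110464²·(1 − 0.07358256)·608/1303 = 0.059533121.
County 5: Wₕ = 0.21661043; term = 0.21661043²·(1 − 0.17202012)·480.9/1778 = 0.010507552.
County 1: Wₕ = 0.24381248; term = 0.24381248²·(1 − 0.04908028)·484/571 = 0.04791428.
County 3: Wₕ = 0.16847245; term = 0.16847245²·(1 − 0.14280383)·1130/1148 = 0.023948293.
Sum = 0.14190325.
SE = √(0.14190325) = 0.3767.

0.3767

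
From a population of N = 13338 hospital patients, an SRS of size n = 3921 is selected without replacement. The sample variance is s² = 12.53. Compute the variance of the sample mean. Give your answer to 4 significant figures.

Under SRS without replacement, Var(ȳ) = (1 − f)·s²/n with f = n/N = 3921/13338 = 0.29397211.
Var(ȳ) = (1 − 0.29397211)·12.53/3921 = 0.70602789·0.0031956134 = 0.0022561922.

0.002256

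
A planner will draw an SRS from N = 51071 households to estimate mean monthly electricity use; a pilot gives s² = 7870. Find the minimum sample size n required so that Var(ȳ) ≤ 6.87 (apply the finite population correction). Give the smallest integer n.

1121

Without fpc, n₀ = s²/D = 7870/6.87 = 1145.5604.
With fpc, (1 − n/N)·s²/n ≤ D requires n ≥ n₀/(1 + n₀/N) = 1145.5604/(1 + 1145.5604/51071) = 1120.4284.
Rounding up, n = 1121.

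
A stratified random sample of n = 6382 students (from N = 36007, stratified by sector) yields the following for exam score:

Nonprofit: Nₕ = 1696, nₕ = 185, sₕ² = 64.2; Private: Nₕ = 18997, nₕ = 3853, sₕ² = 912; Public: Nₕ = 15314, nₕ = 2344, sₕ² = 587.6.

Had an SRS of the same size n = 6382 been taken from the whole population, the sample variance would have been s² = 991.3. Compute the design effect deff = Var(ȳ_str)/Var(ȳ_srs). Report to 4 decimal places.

0.7169

Var(ȳ_str) = Σ Wₕ²(1−fₕ)sₕ²/nₕ with Wₕ = Nₕ/36007:
  Nonprofit: (1696/36007)²·(1−185/1696)·64.2/185 = 6.859299 × 10^-4
  Private: (18997/36007)²·(1−3853/18997)·912/3853 = 0.052522764
  Public: (15314/36007)²·(1−2344/15314)·587.6/2344 = 0.038404218
  → Var(ȳ_str) = 0.091612912.
Var(ȳ_srs) = (1 − 6382/36007)·991.3/6382 = 0.12779673.
deff = 0.091612912 / 0.12779673 = 0.7169.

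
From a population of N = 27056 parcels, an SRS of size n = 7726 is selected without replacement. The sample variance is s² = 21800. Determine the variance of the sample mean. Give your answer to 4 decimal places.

Under SRS without replacement, Var(ȳ) = (1 − f)·s²/n with f = n/N = 7726/27056 = 0.28555588.
Var(ȳ) = (1 − 0.28555588)·21800/7726 = 0.71444412·2.8216412 = 2.015905.

2.0159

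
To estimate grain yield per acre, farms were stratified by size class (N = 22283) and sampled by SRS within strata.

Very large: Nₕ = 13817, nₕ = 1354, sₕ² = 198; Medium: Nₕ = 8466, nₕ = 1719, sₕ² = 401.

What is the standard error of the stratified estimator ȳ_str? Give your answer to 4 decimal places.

Var(ȳ_str) = Σₕ Wₕ²(1 − fₕ)sₕ²/nₕ with Wₕ = Nₕ/N, N = 22283.
Very large: Wₕ = 0.62006911; term = 0.62006911²·(1 − 0.09799522)·198/1354 = 0.050714898.
Medium: Wₕ = 0.37993089; term = 0.37993089²·(1 − 0.20304748)·401/1719 = 0.026835528.
Sum = 0.077550426.
SE = √(0.077550426) = 0.2785.

0.2785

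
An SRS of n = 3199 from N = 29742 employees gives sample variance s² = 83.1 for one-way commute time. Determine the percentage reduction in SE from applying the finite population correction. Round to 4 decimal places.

f = n/N = 3199/29742 = 0.10755834.
SE_no-fpc = √(s²/n) = 0.16117341; SE_fpc = √((1−f)s²/n) = 0.15225912.
Ratio = √(1−f) = 0.94469131. Reduction = 100·(1 − 0.94469131) = 5.5309%.

5.5309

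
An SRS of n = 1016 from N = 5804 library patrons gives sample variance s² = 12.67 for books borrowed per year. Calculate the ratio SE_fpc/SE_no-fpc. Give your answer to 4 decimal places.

f = n/N = 1016/5804 = 0.17505169.
SE_no-fpc = √(s²/n) = 0.11167127; SE_fpc = √((1−f)s²/n) = 0.10142729.
Ratio = √(1−f) = 0.90826665.

0.9083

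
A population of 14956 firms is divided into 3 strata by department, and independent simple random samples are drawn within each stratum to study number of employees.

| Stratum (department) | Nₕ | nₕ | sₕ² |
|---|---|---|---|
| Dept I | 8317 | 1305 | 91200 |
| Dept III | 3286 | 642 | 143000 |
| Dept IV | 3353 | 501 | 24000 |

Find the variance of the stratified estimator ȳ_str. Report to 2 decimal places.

28.92

Var(ȳ_str) = Σₕ Wₕ²(1 − fₕ)sₕ²/nₕ with Wₕ = Nₕ/N, N = 14956.
Dept I: Wₕ = 0.55609789; term = 0.55609789²·(1 − 0.15690754)·91200/1305 = 18.220573.
Dept III: Wₕ = 0.21971115; term = 0.21971115²·(1 − 0.19537432)·143000/642 = 8.6516533.
Dept IV: Wₕ = 0.22419096; term = 0.22419096²·(1 − 0.14941843)·24000/501 = 2.0479798.
Sum = 28.920206.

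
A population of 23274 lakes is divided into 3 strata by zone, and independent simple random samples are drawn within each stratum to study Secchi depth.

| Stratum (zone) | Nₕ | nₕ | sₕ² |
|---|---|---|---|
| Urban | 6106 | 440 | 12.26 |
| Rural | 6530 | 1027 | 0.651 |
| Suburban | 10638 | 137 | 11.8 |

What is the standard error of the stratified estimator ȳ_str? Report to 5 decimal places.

Var(ȳ_str) = Σₕ Wₕ²(1 − fₕ)sₕ²/nₕ with Wₕ = Nₕ/N, N = 23274.
Urban: Wₕ = 0.26235284; term = 0.26235284²·(1 − 0.07206027)·12.26/440 = 0.0017796275.
Rural: Wₕ = 0.28057059; term = 0.28057059²·(1 − 0.15727412)·0.651/1027 = 4.205147 × 10^-5.
Suburban: Wₕ = 0.45707657; term = 0.45707657²·(1 − 0.01287836)·11.8/137 = 0.017762743.
Sum = 0.019584422.
SE = √(0.019584422) = 0.13994.

0.13994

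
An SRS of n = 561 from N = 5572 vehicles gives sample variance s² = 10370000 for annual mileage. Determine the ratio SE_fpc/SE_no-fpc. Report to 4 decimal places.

0.9483

f = n/N = 561/5572 = 0.10068198.
SE_no-fpc = √(s²/n) = 135.959; SE_fpc = √((1−f)s²/n) = 128.93315.
Ratio = √(1−f) = 0.94832379.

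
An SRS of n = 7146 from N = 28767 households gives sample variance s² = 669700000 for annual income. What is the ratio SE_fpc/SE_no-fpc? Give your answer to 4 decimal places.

f = n/N = 7146/28767 = 0.24840964.
SE_no-fpc = √(s²/n) = 306.13194; SE_fpc = √((1−f)s²/n) = 265.39898.
Ratio = √(1−f) = 0.86694311.

0.8669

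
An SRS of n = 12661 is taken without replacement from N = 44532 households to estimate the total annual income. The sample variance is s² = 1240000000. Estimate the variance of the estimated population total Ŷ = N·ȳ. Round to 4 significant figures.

1.390 × 10^14

Var(Ŷ) = N²·Var(ȳ) = N²·(1 − n/N)·s²/n.
f = 12661/44532 = 0.28431240; Var(ȳ) = 0.71568760·1240000000/12661 = 70093.406.
Var(Ŷ) = 44532² · 70093.406 = 1.3900217 × 10^14.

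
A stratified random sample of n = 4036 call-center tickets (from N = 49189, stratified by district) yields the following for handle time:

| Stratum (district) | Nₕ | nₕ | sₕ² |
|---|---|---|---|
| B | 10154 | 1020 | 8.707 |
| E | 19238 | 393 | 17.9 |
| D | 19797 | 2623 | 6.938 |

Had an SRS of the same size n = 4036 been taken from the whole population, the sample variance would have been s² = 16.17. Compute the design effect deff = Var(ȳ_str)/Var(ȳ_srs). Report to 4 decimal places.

Var(ȳ_str) = Σ Wₕ²(1−fₕ)sₕ²/nₕ with Wₕ = Nₕ/49189:
  B: (10154/49189)²·(1−1020/10154)·8.707/1020 = 3.27213 × 10^-4
  E: (19238/49189)²·(1−393/19238)·17.9/393 = 0.0068246527
  D: (19797/49189)²·(1−2623/19797)·6.938/2623 = 3.7168143 × 10^-4
  → Var(ȳ_str) = 0.0075235471.
Var(ȳ_srs) = (1 − 4036/49189)·16.17/4036 = 0.00367771.
deff = 0.0075235471 / 0.00367771 = 2.0457.

2.0457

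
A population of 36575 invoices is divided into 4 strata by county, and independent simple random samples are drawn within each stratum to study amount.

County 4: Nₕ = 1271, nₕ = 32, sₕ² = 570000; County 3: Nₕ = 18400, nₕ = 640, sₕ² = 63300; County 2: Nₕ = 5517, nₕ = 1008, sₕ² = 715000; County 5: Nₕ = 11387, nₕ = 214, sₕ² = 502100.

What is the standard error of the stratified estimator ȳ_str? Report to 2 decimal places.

Var(ȳ_str) = Σₕ Wₕ²(1 − fₕ)sₕ²/nₕ with Wₕ = Nₕ/N, N = 36575.
County 4: Wₕ = 0.03475051; term = 0.03475051²·(1 − 0.02517703)·570000/32 = 20.968775.
County 3: Wₕ = 0.50307587; term = 0.50307587²·(1 − 0.03478261)·63300/640 = 24.161053.
County 2: Wₕ = 0.15084074; term = 0.15084074²·(1 − 0.18270799)·715000/1008 = 13.190464.
County 5: Wₕ = 0.31133288; term = 0.31133288²·(1 − 0.01879336)·502100/214 = 223.14487.
Sum = 281.46516.
SE = √(281.46516) = 16.78.

16.78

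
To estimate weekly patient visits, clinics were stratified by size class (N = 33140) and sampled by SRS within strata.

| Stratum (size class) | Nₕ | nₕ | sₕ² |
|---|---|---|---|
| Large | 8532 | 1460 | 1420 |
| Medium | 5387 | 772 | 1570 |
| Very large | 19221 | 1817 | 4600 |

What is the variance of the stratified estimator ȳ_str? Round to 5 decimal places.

Var(ȳ_str) = Σₕ Wₕ²(1 − fₕ)sₕ²/nₕ with Wₕ = Nₕ/N, N = 33140.
Large: Wₕ = 0.25745323; term = 0.25745323²·(1 − 0.17112049)·1420/1460 = 0.053434725.
Medium: Wₕ = 0.16255281; term = 0.16255281²·(1 − 0.14330796)·1570/772 = 0.046035835.
Very large: Wₕ = 0.57999396; term = 0.57999396²·(1 − 0.09453202)·4600/1817 = 0.77112174.
Sum = 0.8705923.

0.87059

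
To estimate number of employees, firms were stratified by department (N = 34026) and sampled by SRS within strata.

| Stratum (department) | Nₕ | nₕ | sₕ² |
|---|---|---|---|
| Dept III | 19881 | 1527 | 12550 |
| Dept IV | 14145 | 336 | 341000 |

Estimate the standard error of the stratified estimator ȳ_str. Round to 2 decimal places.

13.18

Var(ȳ_str) = Σₕ Wₕ²(1 − fₕ)sₕ²/nₕ with Wₕ = Nₕ/N, N = 34026.
Dept III: Wₕ = 0.58428849; term = 0.58428849²·(1 − 0.07680700)·12550/1527 = 2.5903106.
Dept IV: Wₕ = 0.41571151; term = 0.41571151²·(1 − 0.02375398)·341000/336 = 171.22158.
Sum = 173.81189.
SE = √(173.81189) = 13.18.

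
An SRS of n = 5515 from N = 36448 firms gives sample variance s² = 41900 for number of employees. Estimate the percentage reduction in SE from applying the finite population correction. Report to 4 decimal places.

7.8757

f = n/N = 5515/36448 = 0.15131146.
SE_no-fpc = √(s²/n) = 2.7563493; SE_fpc = √((1−f)s²/n) = 2.5392673.
Ratio = √(1−f) = 0.92124293. Reduction = 100·(1 − 0.92124293) = 7.8757%.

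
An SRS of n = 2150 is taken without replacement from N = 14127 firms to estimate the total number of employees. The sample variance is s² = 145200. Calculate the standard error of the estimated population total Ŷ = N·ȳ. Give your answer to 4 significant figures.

106900

Var(Ŷ) = N²·Var(ȳ) = N²·(1 − n/N)·s²/n.
f = 2150/14127 = 0.15219084; Var(ȳ) = 0.84780916·145200/2150 = 57.256693.
Var(Ŷ) = 14127² · 57.256693 = 1.142684 × 10^10.
SE(Ŷ) = √(1.142684 × 10^10) = 106900.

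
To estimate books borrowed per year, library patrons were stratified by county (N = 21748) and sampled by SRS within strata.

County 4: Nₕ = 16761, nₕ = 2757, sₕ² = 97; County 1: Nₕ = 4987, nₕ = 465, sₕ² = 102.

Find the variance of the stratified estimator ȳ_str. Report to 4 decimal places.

Var(ȳ_str) = Σₕ Wₕ²(1 − fₕ)sₕ²/nₕ with Wₕ = Nₕ/N, N = 21748.
County 4: Wₕ = 0.77069156; term = 0.77069156²·(1 − 0.16448899)·97/2757 = 0.017460165.
County 1: Wₕ = 0.22930844; term = 0.22930844²·(1 − 0.09324243)·102/465 = 0.010458719.
Sum = 0.027918884.

0.0279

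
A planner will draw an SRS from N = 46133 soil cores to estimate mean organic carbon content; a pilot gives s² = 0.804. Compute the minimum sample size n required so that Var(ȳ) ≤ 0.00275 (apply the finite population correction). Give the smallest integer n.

Without fpc, n₀ = s²/D = 0.804/0.00275 = 292.3636.
With fpc, (1 − n/N)·s²/n ≤ D requires n ≥ n₀/(1 + n₀/N) = 292.3636/(1 + 292.3636/46133) = 290.5224.
Rounding up, n = 291.

291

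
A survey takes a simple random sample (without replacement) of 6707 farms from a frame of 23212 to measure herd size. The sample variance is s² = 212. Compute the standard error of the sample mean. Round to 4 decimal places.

0.1499

Under SRS without replacement, Var(ȳ) = (1 − f)·s²/n with f = n/N = 6707/23212 = 0.28894537.
Var(ȳ) = (1 − 0.28894537)·212/6707 = 0.71105463·0.031608767 = 0.02247556.
SE(ȳ) = √(0.02247556) = 0.1499.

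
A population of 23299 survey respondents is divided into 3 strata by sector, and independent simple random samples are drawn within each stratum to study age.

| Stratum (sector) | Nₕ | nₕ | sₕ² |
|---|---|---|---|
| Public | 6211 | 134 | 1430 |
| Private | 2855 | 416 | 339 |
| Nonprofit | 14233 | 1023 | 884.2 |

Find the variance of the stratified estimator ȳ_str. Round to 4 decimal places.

Var(ȳ_str) = Σₕ Wₕ²(1 − fₕ)sₕ²/nₕ with Wₕ = Nₕ/N, N = 23299.
Public: Wₕ = 0.26657796; term = 0.26657796²·(1 − 0.02157463)·1430/134 = 0.74200604.
Private: Wₕ = 0.12253745; term = 0.12253745²·(1 − 0.14570928)·339/416 = 0.010453211.
Nonprofit: Wₕ = 0.61088459; term = 0.61088459²·(1 − 0.07187522)·884.2/1023 = 0.29936401.
Sum = 1.0518233.

1.0518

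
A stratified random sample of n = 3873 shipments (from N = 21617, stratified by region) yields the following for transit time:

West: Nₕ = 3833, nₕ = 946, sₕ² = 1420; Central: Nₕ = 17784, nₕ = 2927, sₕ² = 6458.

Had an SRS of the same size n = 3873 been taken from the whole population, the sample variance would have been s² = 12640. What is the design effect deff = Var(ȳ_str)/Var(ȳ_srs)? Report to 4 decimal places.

0.4790

Var(ȳ_str) = Σ Wₕ²(1−fₕ)sₕ²/nₕ with Wₕ = Nₕ/21617:
  West: (3833/21617)²·(1−946/3833)·1420/946 = 0.035546101
  Central: (17784/21617)²·(1−2927/17784)·6458/2927 = 1.2475129
  → Var(ȳ_str) = 1.283059.
Var(ȳ_srs) = (1 − 3873/21617)·12640/3873 = 2.6788949.
deff = 1.283059 / 2.6788949 = 0.4790.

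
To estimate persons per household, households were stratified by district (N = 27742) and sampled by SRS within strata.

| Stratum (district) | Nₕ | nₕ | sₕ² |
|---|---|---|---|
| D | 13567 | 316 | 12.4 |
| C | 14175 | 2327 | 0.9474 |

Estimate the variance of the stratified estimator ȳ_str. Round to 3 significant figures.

Var(ȳ_str) = Σₕ Wₕ²(1 − fₕ)sₕ²/nₕ with Wₕ = Nₕ/N, N = 27742.
D: Wₕ = 0.48904189; term = 0.48904189²·(1 − 0.02329181)·12.4/316 = 0.0091662468.
C: Wₕ = 0.51095811; term = 0.51095811²·(1 − 0.16416226)·0.9474/2327 = 8.8844301 × 10^-5.
Sum = 0.0092550911.

0.00926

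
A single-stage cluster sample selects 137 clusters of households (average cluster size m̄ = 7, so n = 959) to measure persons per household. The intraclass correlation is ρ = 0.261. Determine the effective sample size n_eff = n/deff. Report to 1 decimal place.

373.7

deff = 1 + (7 − 1)·0.261 = 1 + 1.566 = 2.566.
n_eff = 959 / 2.566 = 373.7.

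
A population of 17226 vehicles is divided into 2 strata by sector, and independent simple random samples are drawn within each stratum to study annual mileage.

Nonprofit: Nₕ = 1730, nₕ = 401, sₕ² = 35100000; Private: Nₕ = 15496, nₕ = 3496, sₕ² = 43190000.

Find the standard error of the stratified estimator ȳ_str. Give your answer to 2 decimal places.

91.76

Var(ȳ_str) = Σₕ Wₕ²(1 − fₕ)sₕ²/nₕ with Wₕ = Nₕ/N, N = 17226.
Nonprofit: Wₕ = 0.10042958; term = 0.10042958²·(1 − 0.23179191)·35100000/401 = 678.21118.
Private: Wₕ = 0.89957042; term = 0.89957042²·(1 − 0.22560661)·43190000/3496 = 7741.8321.
Sum = 8420.0433.
SE = √(8420.0433) = 91.76.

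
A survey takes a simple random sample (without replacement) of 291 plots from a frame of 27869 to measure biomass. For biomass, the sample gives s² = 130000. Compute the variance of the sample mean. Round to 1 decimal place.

Under SRS without replacement, Var(ȳ) = (1 − f)·s²/n with f = n/N = 291/27869 = 0.01044171.
Var(ȳ) = (1 − 0.01044171)·130000/291 = 0.98955829·446.7354 = 442.07071.

442.1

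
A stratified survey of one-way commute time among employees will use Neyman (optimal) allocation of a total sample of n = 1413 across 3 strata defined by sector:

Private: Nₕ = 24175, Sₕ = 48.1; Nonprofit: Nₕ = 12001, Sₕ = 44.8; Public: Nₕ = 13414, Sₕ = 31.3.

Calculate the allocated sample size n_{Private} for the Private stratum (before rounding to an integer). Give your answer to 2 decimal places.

774.91

Neyman allocation: nₕ = n·NₕSₕ / Σⱼ NⱼSⱼ.
Σ NⱼSⱼ = 24175·48.1 + 12001·44.8 + 13414·31.3 = 2.1203205 × 10^6.
n_{Private} = 1413·24175·48.1 / (2.1203205 × 10^6) = 774.91.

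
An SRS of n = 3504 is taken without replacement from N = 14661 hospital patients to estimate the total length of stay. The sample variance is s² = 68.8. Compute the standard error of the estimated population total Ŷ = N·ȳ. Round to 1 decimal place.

Var(Ŷ) = N²·Var(ȳ) = N²·(1 − n/N)·s²/n.
f = 3504/14661 = 0.23900143; Var(ȳ) = 0.76099857·68.8/3504 = 0.014941981.
Var(Ŷ) = 14661² · 0.014941981 = 3.2117029 × 10^6.
SE(Ŷ) = √(3.2117029 × 10^6) = 1792.1.

1792.1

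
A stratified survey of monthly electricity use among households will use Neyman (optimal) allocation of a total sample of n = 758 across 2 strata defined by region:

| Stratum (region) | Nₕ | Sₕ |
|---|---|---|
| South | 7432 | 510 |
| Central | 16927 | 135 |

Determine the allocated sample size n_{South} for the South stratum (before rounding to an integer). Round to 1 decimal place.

Neyman allocation: nₕ = n·NₕSₕ / Σⱼ NⱼSⱼ.
Σ NⱼSⱼ = 7432·510 + 16927·135 = 6.075465 × 10^6.
n_{South} = 758·7432·510 / (6.075465 × 10^6) = 472.9.

472.9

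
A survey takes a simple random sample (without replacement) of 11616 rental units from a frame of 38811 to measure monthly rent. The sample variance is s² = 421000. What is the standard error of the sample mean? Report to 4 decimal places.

Under SRS without replacement, Var(ȳ) = (1 − f)·s²/n with f = n/N = 11616/38811 = 0.29929659.
Var(ȳ) = (1 − 0.29929659)·421000/11616 = 0.70070341·36.243113 = 25.395673.
SE(ȳ) = √(25.395673) = 5.0394.

5.0394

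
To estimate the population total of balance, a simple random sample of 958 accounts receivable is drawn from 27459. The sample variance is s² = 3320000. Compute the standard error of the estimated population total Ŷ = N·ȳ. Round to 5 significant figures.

Var(Ŷ) = N²·Var(ȳ) = N²·(1 − n/N)·s²/n.
f = 958/27459 = 0.03488838; Var(ȳ) = 0.96511162·3320000/958 = 3344.6457.
Var(Ŷ) = 27459² · 3344.6457 = 2.5218518 × 10^12.
SE(Ŷ) = √(2.5218518 × 10^12) = 1.5880 × 10^6.

1.5880 × 10^6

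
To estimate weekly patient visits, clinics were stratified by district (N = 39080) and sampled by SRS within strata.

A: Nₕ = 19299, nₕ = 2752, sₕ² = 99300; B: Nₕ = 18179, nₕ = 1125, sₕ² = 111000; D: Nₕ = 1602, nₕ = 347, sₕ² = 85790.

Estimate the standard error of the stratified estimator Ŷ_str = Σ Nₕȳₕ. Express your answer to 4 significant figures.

206400

Var(Ŷ_str) = Σₕ Nₕ²(1 − fₕ)sₕ²/nₕ.
A: 19299²·(1 − 2752/19299)·99300/2752 = 1.1522717 × 10^10.
B: 18179²·(1 − 1125/18179)·111000/1125 = 3.05891 × 10^10.
D: 1602²·(1 − 347/1602)·85790/347 = 4.9706528 × 10^8.
Sum = 4.2608882 × 10^10.
SE = √(4.2608882 × 10^10) = 206400.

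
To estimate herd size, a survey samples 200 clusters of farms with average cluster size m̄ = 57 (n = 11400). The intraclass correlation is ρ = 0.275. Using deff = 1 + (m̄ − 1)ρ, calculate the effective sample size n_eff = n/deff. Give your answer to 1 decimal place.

deff = 1 + (57 − 1)·0.275 = 1 + 15.4 = 16.4.
n_eff = 11400 / 16.4 = 695.1.

695.1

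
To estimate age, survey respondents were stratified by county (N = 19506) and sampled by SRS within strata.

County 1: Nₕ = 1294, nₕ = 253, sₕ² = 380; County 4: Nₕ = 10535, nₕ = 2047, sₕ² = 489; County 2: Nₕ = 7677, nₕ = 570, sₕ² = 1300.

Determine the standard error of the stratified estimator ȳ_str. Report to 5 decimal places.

0.62330

Var(ȳ_str) = Σₕ Wₕ²(1 − fₕ)sₕ²/nₕ with Wₕ = Nₕ/N, N = 19506.
County 1: Wₕ = 0.06633856; term = 0.06633856²·(1 − 0.19551777)·380/253 = 0.0053175507.
County 4: Wₕ = 0.54009023; term = 0.54009023²·(1 − 0.19430470)·489/2047 = 0.056142854.
County 2: Wₕ = 0.39357121; term = 0.39357121²·(1 − 0.07424775)·1300/570 = 0.32704681.
Sum = 0.38850721.
SE = √(0.38850721) = 0.62330.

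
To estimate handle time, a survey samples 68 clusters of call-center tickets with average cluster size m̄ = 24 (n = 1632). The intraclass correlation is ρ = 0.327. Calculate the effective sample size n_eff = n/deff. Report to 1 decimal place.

deff = 1 + (24 − 1)·0.327 = 1 + 7.521 = 8.521.
n_eff = 1632 / 8.521 = 191.5.

191.5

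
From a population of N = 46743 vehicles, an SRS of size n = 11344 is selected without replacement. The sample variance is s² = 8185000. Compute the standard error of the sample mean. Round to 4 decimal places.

23.3756

Under SRS without replacement, Var(ȳ) = (1 − f)·s²/n with f = n/N = 11344/46743 = 0.24268874.
Var(ȳ) = (1 − 0.24268874)·8185000/11344 = 0.75731126·721.5268 = 546.42037.
SE(ȳ) = √(546.42037) = 23.3756.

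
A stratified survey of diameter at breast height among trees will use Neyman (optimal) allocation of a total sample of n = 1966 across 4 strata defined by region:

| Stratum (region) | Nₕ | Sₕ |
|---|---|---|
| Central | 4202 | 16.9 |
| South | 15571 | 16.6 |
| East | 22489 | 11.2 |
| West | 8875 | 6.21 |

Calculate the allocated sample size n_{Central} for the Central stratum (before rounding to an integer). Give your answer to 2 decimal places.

Neyman allocation: nₕ = n·NₕSₕ / Σⱼ NⱼSⱼ.
Σ NⱼSⱼ = 4202·16.9 + 15571·16.6 + 22489·11.2 + 8875·6.21 = 636482.95.
n_{Central} = 1966·4202·16.9 / 636482.95 = 219.35.

219.35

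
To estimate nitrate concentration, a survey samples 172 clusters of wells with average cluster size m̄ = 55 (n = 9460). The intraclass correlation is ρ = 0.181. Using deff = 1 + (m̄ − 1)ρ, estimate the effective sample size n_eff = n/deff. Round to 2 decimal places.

deff = 1 + (55 − 1)·0.181 = 1 + 9.774 = 10.774.
n_eff = 9460 / 10.774 = 878.04.

878.04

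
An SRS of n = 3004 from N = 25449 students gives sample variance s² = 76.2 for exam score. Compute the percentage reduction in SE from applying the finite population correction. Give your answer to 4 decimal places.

6.0873

f = n/N = 3004/25449 = 0.11804000.
SE_no-fpc = √(s²/n) = 0.15926763; SE_fpc = √((1−f)s²/n) = 0.14957257.
Ratio = √(1−f) = 0.93912725. Reduction = 100·(1 − 0.93912725) = 6.0873%.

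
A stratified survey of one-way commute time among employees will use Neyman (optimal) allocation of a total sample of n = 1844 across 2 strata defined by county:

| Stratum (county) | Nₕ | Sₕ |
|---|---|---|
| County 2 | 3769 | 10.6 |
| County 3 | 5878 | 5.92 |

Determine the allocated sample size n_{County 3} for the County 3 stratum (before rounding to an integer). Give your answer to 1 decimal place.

Neyman allocation: nₕ = n·NₕSₕ / Σⱼ NⱼSⱼ.
Σ NⱼSⱼ = 3769·10.6 + 5878·5.92 = 74749.16.
n_{County 3} = 1844·5878·5.92 / 74749.16 = 858.4.

858.4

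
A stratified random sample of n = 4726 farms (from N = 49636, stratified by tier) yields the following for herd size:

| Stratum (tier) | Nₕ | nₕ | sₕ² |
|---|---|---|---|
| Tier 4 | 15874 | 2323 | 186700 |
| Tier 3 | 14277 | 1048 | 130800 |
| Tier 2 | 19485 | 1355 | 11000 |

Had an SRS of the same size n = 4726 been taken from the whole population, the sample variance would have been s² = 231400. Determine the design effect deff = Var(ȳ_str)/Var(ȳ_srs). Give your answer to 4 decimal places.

0.4006

Var(ȳ_str) = Σ Wₕ²(1−fₕ)sₕ²/nₕ with Wₕ = Nₕ/49636:
  Tier 4: (15874/49636)²·(1−2323/15874)·186700/2323 = 7.017126
  Tier 3: (14277/49636)²·(1−1048/14277)·130800/1048 = 9.5679057
  Tier 2: (19485/49636)²·(1−1355/19485)·11000/1355 = 1.1640136
  → Var(ȳ_str) = 17.749045.
Var(ȳ_srs) = (1 − 4726/49636)·231400/4726 = 44.301243.
deff = 17.749045 / 44.301243 = 0.4006.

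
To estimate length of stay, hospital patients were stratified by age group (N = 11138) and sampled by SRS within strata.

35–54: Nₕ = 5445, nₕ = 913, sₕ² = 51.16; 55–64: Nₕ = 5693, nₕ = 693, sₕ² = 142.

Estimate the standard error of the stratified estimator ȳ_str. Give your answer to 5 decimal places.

0.24117

Var(ȳ_str) = Σₕ Wₕ²(1 − fₕ)sₕ²/nₕ with Wₕ = Nₕ/N, N = 11138.
35–54: Wₕ = 0.48886694; term = 0.48886694²·(1 − 0.16767677)·51.16/913 = 0.011146361.
55–64: Wₕ = 0.51113306; term = 0.51113306²·(1 − 0.12172844)·142/693 = 0.04701667.
Sum = 0.058163031.
SE = √(0.058163031) = 0.24117.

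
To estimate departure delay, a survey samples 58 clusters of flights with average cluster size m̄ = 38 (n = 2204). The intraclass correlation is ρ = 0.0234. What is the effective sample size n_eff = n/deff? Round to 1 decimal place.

1181.3

deff = 1 + (38 − 1)·0.0234 = 1 + 0.8658 = 1.8658.
n_eff = 2204 / 1.8658 = 1181.3.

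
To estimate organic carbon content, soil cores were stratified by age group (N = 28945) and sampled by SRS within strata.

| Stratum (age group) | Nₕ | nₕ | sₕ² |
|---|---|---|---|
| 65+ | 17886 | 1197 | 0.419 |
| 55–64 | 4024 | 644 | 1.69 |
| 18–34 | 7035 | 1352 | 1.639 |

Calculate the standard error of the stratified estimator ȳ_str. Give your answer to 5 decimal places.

0.01501

Var(ȳ_str) = Σₕ Wₕ²(1 − fₕ)sₕ²/nₕ with Wₕ = Nₕ/N, N = 28945.
65+: Wₕ = 0.61793056; term = 0.61793056²·(1 − 0.06692385)·0.419/1197 = 1.2471432 × 10^-4.
55–64: Wₕ = 0.13902228; term = 0.13902228²·(1 − 0.16003976)·1.69/644 = 4.2601844 × 10^-5.
18–34: Wₕ = 0.24304716; term = 0.24304716²·(1 − 0.19218195)·1.639/1352 = 5.7849141 × 10^-5.
Sum = 2.2516531 × 10^-4.
SE = √(2.2516531 × 10^-4) = 0.01501.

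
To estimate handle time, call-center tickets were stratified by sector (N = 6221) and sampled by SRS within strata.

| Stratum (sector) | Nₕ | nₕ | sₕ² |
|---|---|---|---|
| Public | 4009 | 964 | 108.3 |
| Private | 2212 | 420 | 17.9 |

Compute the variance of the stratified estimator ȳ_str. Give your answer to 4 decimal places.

Var(ȳ_str) = Σₕ Wₕ²(1 − fₕ)sₕ²/nₕ with Wₕ = Nₕ/N, N = 6221.
Public: Wₕ = 0.64443016; term = 0.64443016²·(1 − 0.24045897)·108.3/964 = 0.03543679.
Private: Wₕ = 0.35556984; term = 0.35556984²·(1 − 0.18987342)·17.9/420 = 0.0043652233.
Sum = 0.039802013.

0.0398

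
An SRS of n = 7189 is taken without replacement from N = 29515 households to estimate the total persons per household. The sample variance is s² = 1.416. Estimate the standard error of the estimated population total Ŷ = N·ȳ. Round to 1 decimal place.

Var(Ŷ) = N²·Var(ȳ) = N²·(1 − n/N)·s²/n.
f = 7189/29515 = 0.24357107; Var(ȳ) = 0.75642893·1.416/7189 = 1.4899198 × 10^-4.
Var(Ŷ) = 29515² · (1.4899198 × 10^-4) = 129792.16.
SE(Ŷ) = √(129792.16) = 360.3.

360.3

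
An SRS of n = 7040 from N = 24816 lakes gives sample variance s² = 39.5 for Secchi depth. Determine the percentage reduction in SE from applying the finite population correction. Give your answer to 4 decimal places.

f = n/N = 7040/24816 = 0.28368794.
SE_no-fpc = √(s²/n) = 0.074905243; SE_fpc = √((1−f)s²/n) = 0.063396218.
Ratio = √(1−f) = 0.84635221. Reduction = 100·(1 − 0.84635221) = 15.3648%.

15.3648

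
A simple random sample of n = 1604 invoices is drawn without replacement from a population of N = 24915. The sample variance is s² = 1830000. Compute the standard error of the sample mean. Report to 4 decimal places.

Under SRS without replacement, Var(ȳ) = (1 − f)·s²/n with f = n/N = 1604/24915 = 0.06437889.
Var(ȳ) = (1 − 0.06437889)·1830000/1604 = 0.93562111·1140.8978 = 1067.448.
SE(ȳ) = √(1067.448) = 32.6718.

32.6718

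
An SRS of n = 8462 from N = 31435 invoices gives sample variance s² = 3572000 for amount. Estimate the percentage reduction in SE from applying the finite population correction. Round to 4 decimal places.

f = n/N = 8462/31435 = 0.26919039.
SE_no-fpc = √(s²/n) = 20.545618; SE_fpc = √((1−f)s²/n) = 17.563915.
Ratio = √(1−f) = 0.85487403. Reduction = 100·(1 − 0.85487403) = 14.5126%.

14.5126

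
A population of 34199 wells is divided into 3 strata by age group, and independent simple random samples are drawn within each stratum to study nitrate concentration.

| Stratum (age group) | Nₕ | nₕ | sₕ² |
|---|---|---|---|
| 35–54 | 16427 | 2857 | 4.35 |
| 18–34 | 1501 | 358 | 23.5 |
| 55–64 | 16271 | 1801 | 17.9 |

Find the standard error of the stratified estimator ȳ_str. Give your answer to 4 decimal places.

Var(ȳ_str) = Σₕ Wₕ²(1 − fₕ)sₕ²/nₕ with Wₕ = Nₕ/N, N = 34199.
35–54: Wₕ = 0.48033568; term = 0.48033568²·(1 − 0.17392098)·4.35/2857 = 2.9019525 × 10^-4.
18–34: Wₕ = 0.04389017; term = 0.04389017²·(1 − 0.23850766)·23.5/358 = 9.6290833 × 10^-5.
55–64: Wₕ = 0.47577415; term = 0.47577415²·(1 − 0.11068773)·17.9/1801 = 0.0020007613.
Sum = 0.0023872474.
SE = √(0.0023872474) = 0.0489.

0.0489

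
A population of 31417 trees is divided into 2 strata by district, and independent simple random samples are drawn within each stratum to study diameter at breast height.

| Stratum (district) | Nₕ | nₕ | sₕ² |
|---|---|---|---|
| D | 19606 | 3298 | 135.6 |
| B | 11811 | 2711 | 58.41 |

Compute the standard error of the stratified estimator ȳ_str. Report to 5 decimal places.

0.12516

Var(ȳ_str) = Σₕ Wₕ²(1 − fₕ)sₕ²/nₕ with Wₕ = Nₕ/N, N = 31417.
D: Wₕ = 0.62405704; term = 0.62405704²·(1 − 0.16821381)·135.6/3298 = 0.013318929.
B: Wₕ = 0.37594296; term = 0.37594296²·(1 − 0.22953179)·58.41/2711 = 0.002346153.
Sum = 0.015665082.
SE = √(0.015665082) = 0.12516.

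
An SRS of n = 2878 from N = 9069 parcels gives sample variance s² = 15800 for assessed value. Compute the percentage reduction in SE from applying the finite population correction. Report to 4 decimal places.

17.3770

f = n/N = 2878/9069 = 0.31734480.
SE_no-fpc = √(s²/n) = 2.3430586; SE_fpc = √((1−f)s²/n) = 1.9359041.
Ratio = √(1−f) = 0.82622951. Reduction = 100·(1 − 0.82622951) = 17.3770%.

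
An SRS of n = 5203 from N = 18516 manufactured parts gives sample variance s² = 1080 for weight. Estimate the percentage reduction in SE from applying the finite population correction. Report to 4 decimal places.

15.2061

f = n/N = 5203/18516 = 0.28100022.
SE_no-fpc = √(s²/n) = 0.45560131; SE_fpc = √((1−f)s²/n) = 0.38632191.
Ratio = √(1−f) = 0.84793855. Reduction = 100·(1 − 0.84793855) = 15.2061%.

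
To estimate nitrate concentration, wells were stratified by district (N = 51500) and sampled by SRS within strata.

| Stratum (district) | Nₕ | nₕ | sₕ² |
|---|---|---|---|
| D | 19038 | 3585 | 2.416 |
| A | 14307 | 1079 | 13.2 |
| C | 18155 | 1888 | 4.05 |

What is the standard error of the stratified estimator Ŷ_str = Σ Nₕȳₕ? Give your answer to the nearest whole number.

1774

Var(Ŷ_str) = Σₕ Nₕ²(1 − fₕ)sₕ²/nₕ.
D: 19038²·(1 − 3585/19038)·2.416/3585 = 198263.1.
A: 14307²·(1 − 1079/14307)·13.2/1079 = 2.3152359 × 10^6.
C: 18155²·(1 − 1888/18155)·4.05/1888 = 633514.78.
Sum = 3.1470138 × 10^6.
SE = √(3.1470138 × 10^6) = 1774.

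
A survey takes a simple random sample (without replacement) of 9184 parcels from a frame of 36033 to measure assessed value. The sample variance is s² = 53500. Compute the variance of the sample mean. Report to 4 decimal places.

4.3406

Under SRS without replacement, Var(ȳ) = (1 − f)·s²/n with f = n/N = 9184/36033 = 0.25487747.
Var(ȳ) = (1 − 0.25487747)·53500/9184 = 0.74512253·5.8253484 = 4.3405983.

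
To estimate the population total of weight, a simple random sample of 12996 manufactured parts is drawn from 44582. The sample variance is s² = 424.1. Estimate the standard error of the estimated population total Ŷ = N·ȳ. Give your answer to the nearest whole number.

6779

Var(Ŷ) = N²·Var(ȳ) = N²·(1 − n/N)·s²/n.
f = 12996/44582 = 0.29150778; Var(ȳ) = 0.70849222·424.1/12996 = 0.02312031.
Var(Ŷ) = 44582² · 0.02312031 = 4.5952881 × 10^7.
SE(Ŷ) = √(4.5952881 × 10^7) = 6779.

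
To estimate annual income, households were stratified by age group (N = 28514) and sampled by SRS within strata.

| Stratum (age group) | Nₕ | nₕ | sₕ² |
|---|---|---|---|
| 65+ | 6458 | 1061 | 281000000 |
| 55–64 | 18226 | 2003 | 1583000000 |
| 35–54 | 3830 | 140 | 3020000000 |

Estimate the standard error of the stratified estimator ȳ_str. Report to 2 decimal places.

820.81

Var(ȳ_str) = Σₕ Wₕ²(1 − fₕ)sₕ²/nₕ with Wₕ = Nₕ/N, N = 28514.
65+: Wₕ = 0.22648524; term = 0.22648524²·(1 − 0.16429235)·281000000/1061 = 11353.378.
55–64: Wₕ = 0.63919478; term = 0.63919478²·(1 − 0.10989795)·1583000000/2003 = 287412.87.
35–54: Wₕ = 0.13431998; term = 0.13431998²·(1 − 0.03655352)·3020000000/140 = 374962.43.
Sum = 673728.68.
SE = √(673728.68) = 820.81.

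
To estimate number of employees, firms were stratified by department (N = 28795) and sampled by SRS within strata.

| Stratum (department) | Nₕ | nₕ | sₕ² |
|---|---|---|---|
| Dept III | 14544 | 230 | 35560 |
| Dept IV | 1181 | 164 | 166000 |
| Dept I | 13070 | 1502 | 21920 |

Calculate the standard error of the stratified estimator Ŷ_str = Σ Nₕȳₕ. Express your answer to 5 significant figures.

188700

Var(Ŷ_str) = Σₕ Nₕ²(1 − fₕ)sₕ²/nₕ.
Dept III: 14544²·(1 − 230/14544)·35560/230 = 3.2186874 × 10^10.
Dept IV: 1181²·(1 − 164/1181)·166000/164 = 1.2157243 × 10^9.
Dept I: 13070²·(1 − 1502/13070)·21920/1502 = 2.2065028 × 10^9.
Sum = 3.5609101 × 10^10.
SE = √(3.5609101 × 10^10) = 188700.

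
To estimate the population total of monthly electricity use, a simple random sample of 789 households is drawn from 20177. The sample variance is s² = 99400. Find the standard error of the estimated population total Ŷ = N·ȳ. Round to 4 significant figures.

Var(Ŷ) = N²·Var(ȳ) = N²·(1 − n/N)·s²/n.
f = 789/20177 = 0.03910393; Var(ȳ) = 0.96089607·99400/789 = 121.05585.
Var(Ŷ) = 20177² · 121.05585 = 4.9283208 × 10^10.
SE(Ŷ) = √(4.9283208 × 10^10) = 222000.

222000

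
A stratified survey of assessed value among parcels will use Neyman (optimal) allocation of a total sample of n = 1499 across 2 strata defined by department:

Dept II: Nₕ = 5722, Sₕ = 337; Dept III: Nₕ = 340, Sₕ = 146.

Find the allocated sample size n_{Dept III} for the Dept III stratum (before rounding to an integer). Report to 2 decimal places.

37.62

Neyman allocation: nₕ = n·NₕSₕ / Σⱼ NⱼSⱼ.
Σ NⱼSⱼ = 5722·337 + 340·146 = 1.977954 × 10^6.
n_{Dept III} = 1499·340·146 / (1.977954 × 10^6) = 37.62.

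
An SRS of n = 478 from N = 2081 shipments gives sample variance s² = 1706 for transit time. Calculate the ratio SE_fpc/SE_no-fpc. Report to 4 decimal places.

f = n/N = 478/2081 = 0.22969726.
SE_no-fpc = √(s²/n) = 1.8891897; SE_fpc = √((1−f)s²/n) = 1.6580831.
Ratio = √(1−f) = 0.87766892.

0.8777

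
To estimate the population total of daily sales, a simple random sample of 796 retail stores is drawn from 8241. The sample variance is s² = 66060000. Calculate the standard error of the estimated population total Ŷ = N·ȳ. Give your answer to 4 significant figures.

Var(Ŷ) = N²·Var(ȳ) = N²·(1 − n/N)·s²/n.
f = 796/8241 = 0.09659022; Var(ȳ) = 0.90340978·66060000/796 = 74973.932.
Var(Ŷ) = 8241² · 74973.932 = 5.0917857 × 10^12.
SE(Ŷ) = √(5.0917857 × 10^12) = 2.256 × 10^6.

2.256 × 10^6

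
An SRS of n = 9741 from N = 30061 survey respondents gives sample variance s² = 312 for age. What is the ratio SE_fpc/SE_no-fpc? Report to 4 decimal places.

f = n/N = 9741/30061 = 0.32404112.
SE_no-fpc = √(s²/n) = 0.17896806; SE_fpc = √((1−f)s²/n) = 0.14714166.
Ratio = √(1−f) = 0.82216719.

0.8222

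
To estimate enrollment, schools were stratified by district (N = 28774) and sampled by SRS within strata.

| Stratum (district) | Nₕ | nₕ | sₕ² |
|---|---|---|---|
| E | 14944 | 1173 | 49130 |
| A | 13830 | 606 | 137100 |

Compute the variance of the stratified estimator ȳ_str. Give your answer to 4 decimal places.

60.3853

Var(ȳ_str) = Σₕ Wₕ²(1 − fₕ)sₕ²/nₕ with Wₕ = Nₕ/N, N = 28774.
E: Wₕ = 0.51935775; term = 0.51935775²·(1 − 0.07849304)·49130/1173 = 10.410716.
A: Wₕ = 0.48064225; term = 0.48064225²·(1 − 0.04381779)·137100/606 = 49.974605.
Sum = 60.385321.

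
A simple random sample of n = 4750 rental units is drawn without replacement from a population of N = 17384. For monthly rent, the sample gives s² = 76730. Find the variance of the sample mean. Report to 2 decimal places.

11.74

Under SRS without replacement, Var(ȳ) = (1 − f)·s²/n with f = n/N = 4750/17384 = 0.27323976.
Var(ȳ) = (1 − 0.27323976)·76730/4750 = 0.72676024·16.153684 = 11.739855.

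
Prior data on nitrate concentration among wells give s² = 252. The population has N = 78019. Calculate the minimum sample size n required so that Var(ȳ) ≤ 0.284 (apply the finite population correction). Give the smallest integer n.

878

Without fpc, n₀ = s²/D = 252/0.284 = 887.3239.
With fpc, (1 − n/N)·s²/n ≤ D requires n ≥ n₀/(1 + n₀/N) = 887.3239/(1 + 887.3239/78019) = 877.3457.
Rounding up, n = 878.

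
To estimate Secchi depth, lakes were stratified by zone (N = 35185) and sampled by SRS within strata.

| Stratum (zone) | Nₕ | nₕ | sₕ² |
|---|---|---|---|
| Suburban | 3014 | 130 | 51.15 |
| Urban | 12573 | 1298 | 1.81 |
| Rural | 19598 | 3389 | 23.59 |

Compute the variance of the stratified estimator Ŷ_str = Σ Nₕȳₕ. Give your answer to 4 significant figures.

Var(Ŷ_str) = Σₕ Nₕ²(1 − fₕ)sₕ²/nₕ.
Suburban: 3014²·(1 − 130/3014)·51.15/130 = 3.4201156 × 10^6.
Urban: 12573²·(1 − 1298/12573)·1.81/1298 = 197678.46.
Rural: 19598²·(1 − 3389/19598)·23.59/3389 = 2.2111813 × 10^6.
Sum = 5.8289754 × 10^6.

5.829 × 10^6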